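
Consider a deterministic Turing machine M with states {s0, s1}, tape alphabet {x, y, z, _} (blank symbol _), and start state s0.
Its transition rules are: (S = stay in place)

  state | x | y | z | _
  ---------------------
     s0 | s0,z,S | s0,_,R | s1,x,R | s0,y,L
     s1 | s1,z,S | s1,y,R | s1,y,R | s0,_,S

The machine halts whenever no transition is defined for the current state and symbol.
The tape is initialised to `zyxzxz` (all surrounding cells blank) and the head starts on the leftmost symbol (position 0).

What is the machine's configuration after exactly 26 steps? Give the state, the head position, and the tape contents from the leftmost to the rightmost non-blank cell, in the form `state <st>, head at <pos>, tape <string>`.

state=s0 head=0 tape=[z]yxzxz___   (s0,z)→(s1,x,R)
state=s1 head=1 tape=x[y]xzxz___   (s1,y)→(s1,y,R)
state=s1 head=2 tape=xy[x]zxz___   (s1,x)→(s1,z,S)
state=s1 head=2 tape=xy[z]zxz___   (s1,z)→(s1,y,R)
state=s1 head=3 tape=xyy[z]xz___   (s1,z)→(s1,y,R)
state=s1 head=4 tape=xyyy[x]z___   (s1,x)→(s1,z,S)
state=s1 head=4 tape=xyyy[z]z___   (s1,z)→(s1,y,R)
state=s1 head=5 tape=xyyyy[z]___   (s1,z)→(s1,y,R)
state=s1 head=6 tape=xyyyyy[_]__   (s1,_)→(s0,_,S)
state=s0 head=6 tape=xyyyyy[_]__   (s0,_)→(s0,y,L)
state=s0 head=5 tape=xyyyy[y]y__   (s0,y)→(s0,_,R)
state=s0 head=6 tape=xyyyy_[y]__   (s0,y)→(s0,_,R)
state=s0 head=7 tape=xyyyy__[_]_   (s0,_)→(s0,y,L)
state=s0 head=6 tape=xyyyy_[_]y_   (s0,_)→(s0,y,L)
state=s0 head=5 tape=xyyyy[_]yy_   (s0,_)→(s0,y,L)
state=s0 head=4 tape=xyyy[y]yyy_   (s0,y)→(s0,_,R)
state=s0 head=5 tape=xyyy_[y]yy_   (s0,y)→(s0,_,R)
state=s0 head=6 tape=xyyy__[y]y_   (s0,y)→(s0,_,R)
state=s0 head=7 tape=xyyy___[y]_   (s0,y)→(s0,_,R)
state=s0 head=8 tape=xyyy____[_]   (s0,_)→(s0,y,L)
state=s0 head=7 tape=xyyy___[_]y   (s0,_)→(s0,y,L)
state=s0 head=6 tape=xyyy__[_]yy   (s0,_)→(s0,y,L)
state=s0 head=5 tape=xyyy_[_]yyy   (s0,_)→(s0,y,L)
state=s0 head=4 tape=xyyy[_]yyyy   (s0,_)→(s0,y,L)
state=s0 head=3 tape=xyy[y]yyyyy   (s0,y)→(s0,_,R)
state=s0 head=4 tape=xyy_[y]yyyy   (s0,y)→(s0,_,R)
state=s0 head=5 tape=xyy__[y]yyy
After 26 steps: state s0, head at 5, tape xyy__yyyy.

state s0, head at 5, tape xyy__yyyy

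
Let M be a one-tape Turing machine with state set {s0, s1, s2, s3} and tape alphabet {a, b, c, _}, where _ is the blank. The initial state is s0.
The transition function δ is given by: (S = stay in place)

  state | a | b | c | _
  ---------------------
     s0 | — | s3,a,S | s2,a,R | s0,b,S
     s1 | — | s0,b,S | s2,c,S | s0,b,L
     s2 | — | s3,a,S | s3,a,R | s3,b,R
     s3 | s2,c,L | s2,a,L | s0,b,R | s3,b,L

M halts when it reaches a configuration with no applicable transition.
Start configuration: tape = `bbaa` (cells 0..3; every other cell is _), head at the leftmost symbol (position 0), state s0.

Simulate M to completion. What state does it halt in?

s2

s0 | __[b]baa   read b → write a, move S, go to s3
s3 | __[a]baa   read a → write c, move L, go to s2
s2 | _[_]cbaa   read _ → write b, move R, go to s3
s3 | _b[c]baa   read c → write b, move R, go to s0
s0 | _bb[b]aa   read b → write a, move S, go to s3
s3 | _bb[a]aa   read a → write c, move L, go to s2
s2 | _b[b]caa   read b → write a, move S, go to s3
s3 | _b[a]caa   read a → write c, move L, go to s2
s2 | _[b]ccaa   read b → write a, move S, go to s3
s3 | _[a]ccaa   read a → write c, move L, go to s2
s2 | [_]cccaa   read _ → write b, move R, go to s3
s3 | b[c]ccaa   read c → write b, move R, go to s0
s0 | bb[c]caa   read c → write a, move R, go to s2
s2 | bba[c]aa   read c → write a, move R, go to s3
s3 | bbaa[a]a   read a → write c, move L, go to s2
s2 | bba[a]ca
No transition is defined for (s2, a); M halts in state s2.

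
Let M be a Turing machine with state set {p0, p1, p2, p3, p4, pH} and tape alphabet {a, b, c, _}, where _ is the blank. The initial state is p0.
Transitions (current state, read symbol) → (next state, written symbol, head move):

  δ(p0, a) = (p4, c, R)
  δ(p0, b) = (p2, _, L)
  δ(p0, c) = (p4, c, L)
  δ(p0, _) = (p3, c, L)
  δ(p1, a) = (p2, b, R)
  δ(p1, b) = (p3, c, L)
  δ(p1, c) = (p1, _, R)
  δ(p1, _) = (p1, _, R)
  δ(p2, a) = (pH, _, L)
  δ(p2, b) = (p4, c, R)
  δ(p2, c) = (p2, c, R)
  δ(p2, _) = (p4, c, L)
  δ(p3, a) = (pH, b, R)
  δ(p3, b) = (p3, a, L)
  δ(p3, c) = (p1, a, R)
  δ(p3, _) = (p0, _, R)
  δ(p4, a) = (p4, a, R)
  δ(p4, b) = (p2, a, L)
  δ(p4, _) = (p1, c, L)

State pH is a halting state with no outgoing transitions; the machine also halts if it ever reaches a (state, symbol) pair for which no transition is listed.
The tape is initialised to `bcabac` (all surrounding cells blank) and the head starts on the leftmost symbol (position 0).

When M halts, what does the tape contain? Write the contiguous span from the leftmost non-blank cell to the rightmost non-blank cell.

state=p0 head=0 tape=___[b]cabac   (p0,b)→(p2,_,L)
state=p2 head=-1 tape=__[_]_cabac   (p2,_)→(p4,c,L)
state=p4 head=-2 tape=_[_]c_cabac   (p4,_)→(p1,c,L)
state=p1 head=-3 tape=[_]cc_cabac   (p1,_)→(p1,_,R)
state=p1 head=-2 tape=_[c]c_cabac   (p1,c)→(p1,_,R)
state=p1 head=-1 tape=__[c]_cabac   (p1,c)→(p1,_,R)
state=p1 head=0 tape=___[_]cabac   (p1,_)→(p1,_,R)
state=p1 head=1 tape=____[c]abac   (p1,c)→(p1,_,R)
state=p1 head=2 tape=_____[a]bac   (p1,a)→(p2,b,R)
state=p2 head=3 tape=_____b[b]ac   (p2,b)→(p4,c,R)
state=p4 head=4 tape=_____bc[a]c   (p4,a)→(p4,a,R)
state=p4 head=5 tape=_____bca[c]
The non-blank tape span at halt is bcac.

bcac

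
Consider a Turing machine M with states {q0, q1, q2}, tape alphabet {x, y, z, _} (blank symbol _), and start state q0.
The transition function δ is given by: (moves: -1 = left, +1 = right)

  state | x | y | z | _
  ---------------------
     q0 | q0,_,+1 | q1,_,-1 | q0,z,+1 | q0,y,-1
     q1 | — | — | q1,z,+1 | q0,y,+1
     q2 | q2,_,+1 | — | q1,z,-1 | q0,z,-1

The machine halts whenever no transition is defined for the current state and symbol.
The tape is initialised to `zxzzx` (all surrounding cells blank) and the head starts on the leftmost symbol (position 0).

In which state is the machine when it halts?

q0 | [z]xzzx_   read z → write z, move +1, go to q0
q0 | z[x]zzx_   read x → write _, move +1, go to q0
q0 | z_[z]zx_   read z → write z, move +1, go to q0
q0 | z_z[z]x_   read z → write z, move +1, go to q0
q0 | z_zz[x]_   read x → write _, move +1, go to q0
q0 | z_zz_[_]   read _ → write y, move -1, go to q0
q0 | z_zz[_]y   read _ → write y, move -1, go to q0
q0 | z_z[z]yy   read z → write z, move +1, go to q0
q0 | z_zz[y]y   read y → write _, move -1, go to q1
q1 | z_z[z]_y   read z → write z, move +1, go to q1
q1 | z_zz[_]y   read _ → write y, move +1, go to q0
q0 | z_zzy[y]   read y → write _, move -1, go to q1
q1 | z_zz[y]_
No transition is defined for (q1, y); M halts in state q1.

q1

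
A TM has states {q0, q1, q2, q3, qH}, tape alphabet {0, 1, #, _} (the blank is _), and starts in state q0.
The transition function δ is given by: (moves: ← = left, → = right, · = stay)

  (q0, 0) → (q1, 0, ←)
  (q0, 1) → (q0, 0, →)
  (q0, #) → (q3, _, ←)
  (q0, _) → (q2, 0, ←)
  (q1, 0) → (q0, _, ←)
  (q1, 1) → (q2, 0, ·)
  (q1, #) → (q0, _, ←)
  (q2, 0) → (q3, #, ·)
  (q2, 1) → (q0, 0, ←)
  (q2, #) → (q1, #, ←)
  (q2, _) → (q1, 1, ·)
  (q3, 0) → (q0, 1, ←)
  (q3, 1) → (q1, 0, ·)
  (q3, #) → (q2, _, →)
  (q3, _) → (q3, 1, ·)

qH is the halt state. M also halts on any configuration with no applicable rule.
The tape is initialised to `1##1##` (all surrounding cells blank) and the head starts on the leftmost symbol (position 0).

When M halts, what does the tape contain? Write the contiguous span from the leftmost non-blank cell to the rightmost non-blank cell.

#1##

state=q0 head=0 tape=__[1]##1##   (q0,1)→(q0,0,→)
state=q0 head=1 tape=__0[#]#1##   (q0,#)→(q3,_,←)
state=q3 head=0 tape=__[0]_#1##   (q3,0)→(q0,1,←)
state=q0 head=-1 tape=_[_]1_#1##   (q0,_)→(q2,0,←)
state=q2 head=-2 tape=[_]01_#1##   (q2,_)→(q1,1,·)
state=q1 head=-2 tape=[1]01_#1##   (q1,1)→(q2,0,·)
state=q2 head=-2 tape=[0]01_#1##   (q2,0)→(q3,#,·)
state=q3 head=-2 tape=[#]01_#1##   (q3,#)→(q2,_,→)
state=q2 head=-1 tape=_[0]1_#1##   (q2,0)→(q3,#,·)
state=q3 head=-1 tape=_[#]1_#1##   (q3,#)→(q2,_,→)
state=q2 head=0 tape=__[1]_#1##   (q2,1)→(q0,0,←)
state=q0 head=-1 tape=_[_]0_#1##   (q0,_)→(q2,0,←)
state=q2 head=-2 tape=[_]00_#1##   (q2,_)→(q1,1,·)
state=q1 head=-2 tape=[1]00_#1##   (q1,1)→(q2,0,·)
state=q2 head=-2 tape=[0]00_#1##   (q2,0)→(q3,#,·)
state=q3 head=-2 tape=[#]00_#1##   (q3,#)→(q2,_,→)
state=q2 head=-1 tape=_[0]0_#1##   (q2,0)→(q3,#,·)
state=q3 head=-1 tape=_[#]0_#1##   (q3,#)→(q2,_,→)
state=q2 head=0 tape=__[0]_#1##   (q2,0)→(q3,#,·)
state=q3 head=0 tape=__[#]_#1##   (q3,#)→(q2,_,→)
state=q2 head=1 tape=___[_]#1##   (q2,_)→(q1,1,·)
state=q1 head=1 tape=___[1]#1##   (q1,1)→(q2,0,·)
state=q2 head=1 tape=___[0]#1##   (q2,0)→(q3,#,·)
state=q3 head=1 tape=___[#]#1##   (q3,#)→(q2,_,→)
state=q2 head=2 tape=____[#]1##   (q2,#)→(q1,#,←)
state=q1 head=1 tape=___[_]#1##
The non-blank tape span at halt is #1##.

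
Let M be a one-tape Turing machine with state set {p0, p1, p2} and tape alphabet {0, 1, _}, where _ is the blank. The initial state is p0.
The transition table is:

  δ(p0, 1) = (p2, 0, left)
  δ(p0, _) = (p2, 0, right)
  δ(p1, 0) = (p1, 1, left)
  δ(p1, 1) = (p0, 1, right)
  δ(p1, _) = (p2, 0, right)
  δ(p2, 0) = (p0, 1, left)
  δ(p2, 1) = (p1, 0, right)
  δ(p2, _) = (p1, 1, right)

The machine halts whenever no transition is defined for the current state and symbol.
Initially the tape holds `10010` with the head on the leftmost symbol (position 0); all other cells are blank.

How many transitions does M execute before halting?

p0 | __[1]0010   read 1 → write 0, move left, go to p2
p2 | _[_]00010   read _ → write 1, move right, go to p1
p1 | _1[0]0010   read 0 → write 1, move left, go to p1
p1 | _[1]10010   read 1 → write 1, move right, go to p0
p0 | _1[1]0010   read 1 → write 0, move left, go to p2
p2 | _[1]00010   read 1 → write 0, move right, go to p1
p1 | _0[0]0010   read 0 → write 1, move left, go to p1
p1 | _[0]10010   read 0 → write 1, move left, go to p1
p1 | [_]110010   read _ → write 0, move right, go to p2
p2 | 0[1]10010   read 1 → write 0, move right, go to p1
p1 | 00[1]0010   read 1 → write 1, move right, go to p0
p0 | 001[0]010
M halts after 11 transitions.

11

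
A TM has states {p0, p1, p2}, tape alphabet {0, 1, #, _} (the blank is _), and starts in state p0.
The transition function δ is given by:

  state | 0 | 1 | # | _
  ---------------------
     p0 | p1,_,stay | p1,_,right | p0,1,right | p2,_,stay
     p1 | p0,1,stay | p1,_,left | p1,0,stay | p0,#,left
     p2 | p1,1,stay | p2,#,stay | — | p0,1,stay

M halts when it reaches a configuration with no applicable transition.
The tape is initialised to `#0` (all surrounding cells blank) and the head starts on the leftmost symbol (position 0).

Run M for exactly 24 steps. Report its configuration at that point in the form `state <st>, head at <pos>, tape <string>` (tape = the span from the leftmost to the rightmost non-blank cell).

state p0, head at 3, tape 1#

state=p0 head=0 tape=[#]0___   (p0,#)→(p0,1,right)
state=p0 head=1 tape=1[0]___   (p0,0)→(p1,_,stay)
state=p1 head=1 tape=1[_]___   (p1,_)→(p0,#,left)
state=p0 head=0 tape=[1]#___   (p0,1)→(p1,_,right)
state=p1 head=1 tape=_[#]___   (p1,#)→(p1,0,stay)
state=p1 head=1 tape=_[0]___   (p1,0)→(p0,1,stay)
state=p0 head=1 tape=_[1]___   (p0,1)→(p1,_,right)
state=p1 head=2 tape=__[_]__   (p1,_)→(p0,#,left)
state=p0 head=1 tape=_[_]#__   (p0,_)→(p2,_,stay)
state=p2 head=1 tape=_[_]#__   (p2,_)→(p0,1,stay)
state=p0 head=1 tape=_[1]#__   (p0,1)→(p1,_,right)
state=p1 head=2 tape=__[#]__   (p1,#)→(p1,0,stay)
state=p1 head=2 tape=__[0]__   (p1,0)→(p0,1,stay)
state=p0 head=2 tape=__[1]__   (p0,1)→(p1,_,right)
state=p1 head=3 tape=___[_]_   (p1,_)→(p0,#,left)
state=p0 head=2 tape=__[_]#_   (p0,_)→(p2,_,stay)
state=p2 head=2 tape=__[_]#_   (p2,_)→(p0,1,stay)
state=p0 head=2 tape=__[1]#_   (p0,1)→(p1,_,right)
state=p1 head=3 tape=___[#]_   (p1,#)→(p1,0,stay)
state=p1 head=3 tape=___[0]_   (p1,0)→(p0,1,stay)
state=p0 head=3 tape=___[1]_   (p0,1)→(p1,_,right)
state=p1 head=4 tape=____[_]   (p1,_)→(p0,#,left)
state=p0 head=3 tape=___[_]#   (p0,_)→(p2,_,stay)
state=p2 head=3 tape=___[_]#   (p2,_)→(p0,1,stay)
state=p0 head=3 tape=___[1]#
After 24 steps: state p0, head at 3, tape 1#.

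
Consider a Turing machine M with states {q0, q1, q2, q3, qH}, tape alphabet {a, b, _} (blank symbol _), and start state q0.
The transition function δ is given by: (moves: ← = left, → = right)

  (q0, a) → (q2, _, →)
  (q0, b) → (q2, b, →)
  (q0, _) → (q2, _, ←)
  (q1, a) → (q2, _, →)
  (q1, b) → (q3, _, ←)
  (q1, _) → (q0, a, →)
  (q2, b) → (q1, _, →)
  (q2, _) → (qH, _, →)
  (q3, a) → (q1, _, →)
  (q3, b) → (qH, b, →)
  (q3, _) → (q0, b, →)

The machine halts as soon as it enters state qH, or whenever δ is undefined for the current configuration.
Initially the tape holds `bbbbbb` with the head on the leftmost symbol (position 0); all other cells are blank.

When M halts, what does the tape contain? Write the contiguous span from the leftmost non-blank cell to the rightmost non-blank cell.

b_ab_a

q0 | [b]bbbbb_   read b → write b, move →, go to q2
q2 | b[b]bbbb_   read b → write _, move →, go to q1
q1 | b_[b]bbb_   read b → write _, move ←, go to q3
q3 | b[_]_bbb_   read _ → write b, move →, go to q0
q0 | bb[_]bbb_   read _ → write _, move ←, go to q2
q2 | b[b]_bbb_   read b → write _, move →, go to q1
q1 | b_[_]bbb_   read _ → write a, move →, go to q0
q0 | b_a[b]bb_   read b → write b, move →, go to q2
q2 | b_ab[b]b_   read b → write _, move →, go to q1
q1 | b_ab_[b]_   read b → write _, move ←, go to q3
q3 | b_ab[_]__   read _ → write b, move →, go to q0
q0 | b_abb[_]_   read _ → write _, move ←, go to q2
q2 | b_ab[b]__   read b → write _, move →, go to q1
q1 | b_ab_[_]_   read _ → write a, move →, go to q0
q0 | b_ab_a[_]   read _ → write _, move ←, go to q2
q2 | b_ab_[a]_
The non-blank tape span at halt is b_ab_a.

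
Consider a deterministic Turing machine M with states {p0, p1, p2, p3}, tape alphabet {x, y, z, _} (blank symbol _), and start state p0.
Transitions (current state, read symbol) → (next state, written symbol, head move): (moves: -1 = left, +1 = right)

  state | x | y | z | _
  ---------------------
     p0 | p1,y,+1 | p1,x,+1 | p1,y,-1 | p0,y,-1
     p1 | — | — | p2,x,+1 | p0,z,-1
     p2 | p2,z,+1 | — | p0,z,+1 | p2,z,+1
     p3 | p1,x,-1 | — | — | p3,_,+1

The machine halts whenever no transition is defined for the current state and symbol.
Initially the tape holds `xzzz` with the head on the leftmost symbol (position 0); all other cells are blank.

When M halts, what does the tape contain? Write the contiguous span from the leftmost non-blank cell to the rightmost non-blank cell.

yxxy

p0 | [x]zzz   read x → write y, move +1, go to p1
p1 | y[z]zz   read z → write x, move +1, go to p2
p2 | yx[z]z   read z → write z, move +1, go to p0
p0 | yxz[z]   read z → write y, move -1, go to p1
p1 | yx[z]y   read z → write x, move +1, go to p2
p2 | yxx[y]
The non-blank tape span at halt is yxxy.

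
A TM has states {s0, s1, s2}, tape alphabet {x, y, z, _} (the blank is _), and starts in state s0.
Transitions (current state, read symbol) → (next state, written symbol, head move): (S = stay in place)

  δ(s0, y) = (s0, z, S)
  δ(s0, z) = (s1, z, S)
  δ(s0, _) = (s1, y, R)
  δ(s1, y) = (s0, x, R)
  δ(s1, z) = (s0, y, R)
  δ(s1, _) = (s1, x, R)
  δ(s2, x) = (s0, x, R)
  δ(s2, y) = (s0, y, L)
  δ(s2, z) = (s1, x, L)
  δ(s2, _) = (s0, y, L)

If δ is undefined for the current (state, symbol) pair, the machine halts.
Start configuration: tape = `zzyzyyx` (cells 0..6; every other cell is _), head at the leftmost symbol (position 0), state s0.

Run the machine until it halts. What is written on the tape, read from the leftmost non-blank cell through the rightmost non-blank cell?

s0 | [z]zyzyyx   read z → write z, move S, go to s1
s1 | [z]zyzyyx   read z → write y, move R, go to s0
s0 | y[z]yzyyx   read z → write z, move S, go to s1
s1 | y[z]yzyyx   read z → write y, move R, go to s0
s0 | yy[y]zyyx   read y → write z, move S, go to s0
s0 | yy[z]zyyx   read z → write z, move S, go to s1
s1 | yy[z]zyyx   read z → write y, move R, go to s0
s0 | yyy[z]yyx   read z → write z, move S, go to s1
s1 | yyy[z]yyx   read z → write y, move R, go to s0
s0 | yyyy[y]yx   read y → write z, move S, go to s0
s0 | yyyy[z]yx   read z → write z, move S, go to s1
s1 | yyyy[z]yx   read z → write y, move R, go to s0
s0 | yyyyy[y]x   read y → write z, move S, go to s0
s0 | yyyyy[z]x   read z → write z, move S, go to s1
s1 | yyyyy[z]x   read z → write y, move R, go to s0
s0 | yyyyyy[x]
The non-blank tape span at halt is yyyyyyx.

yyyyyyx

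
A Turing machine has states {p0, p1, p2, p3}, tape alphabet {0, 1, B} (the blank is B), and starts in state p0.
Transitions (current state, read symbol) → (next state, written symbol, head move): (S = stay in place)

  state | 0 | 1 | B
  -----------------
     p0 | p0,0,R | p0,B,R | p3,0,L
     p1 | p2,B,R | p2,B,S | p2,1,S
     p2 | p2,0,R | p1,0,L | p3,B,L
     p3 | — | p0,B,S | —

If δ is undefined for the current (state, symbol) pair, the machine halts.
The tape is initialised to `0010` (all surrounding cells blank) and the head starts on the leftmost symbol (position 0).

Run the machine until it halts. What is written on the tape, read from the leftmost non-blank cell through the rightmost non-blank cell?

state=p0 head=0 tape=[0]010B   (p0,0)→(p0,0,R)
state=p0 head=1 tape=0[0]10B   (p0,0)→(p0,0,R)
state=p0 head=2 tape=00[1]0B   (p0,1)→(p0,B,R)
state=p0 head=3 tape=00B[0]B   (p0,0)→(p0,0,R)
state=p0 head=4 tape=00B0[B]   (p0,B)→(p3,0,L)
state=p3 head=3 tape=00B[0]0
The non-blank tape span at halt is 00B00.

00B00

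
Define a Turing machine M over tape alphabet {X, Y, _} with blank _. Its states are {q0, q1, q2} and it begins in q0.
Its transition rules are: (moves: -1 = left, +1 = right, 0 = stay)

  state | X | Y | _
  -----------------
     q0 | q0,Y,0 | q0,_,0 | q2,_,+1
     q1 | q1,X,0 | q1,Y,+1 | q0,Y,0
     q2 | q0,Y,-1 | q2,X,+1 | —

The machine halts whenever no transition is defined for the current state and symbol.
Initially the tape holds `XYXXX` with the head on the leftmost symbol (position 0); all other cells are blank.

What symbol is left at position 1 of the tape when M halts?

_

q0 | [X]YXXX_   read X → write Y, move 0, go to q0
q0 | [Y]YXXX_   read Y → write _, move 0, go to q0
q0 | [_]YXXX_   read _ → write _, move +1, go to q2
q2 | _[Y]XXX_   read Y → write X, move +1, go to q2
q2 | _X[X]XX_   read X → write Y, move -1, go to q0
q0 | _[X]YXX_   read X → write Y, move 0, go to q0
q0 | _[Y]YXX_   read Y → write _, move 0, go to q0
q0 | _[_]YXX_   read _ → write _, move +1, go to q2
q2 | __[Y]XX_   read Y → write X, move +1, go to q2
q2 | __X[X]X_   read X → write Y, move -1, go to q0
q0 | __[X]YX_   read X → write Y, move 0, go to q0
q0 | __[Y]YX_   read Y → write _, move 0, go to q0
q0 | __[_]YX_   read _ → write _, move +1, go to q2
q2 | ___[Y]X_   read Y → write X, move +1, go to q2
q2 | ___X[X]_   read X → write Y, move -1, go to q0
q0 | ___[X]Y_   read X → write Y, move 0, go to q0
q0 | ___[Y]Y_   read Y → write _, move 0, go to q0
q0 | ___[_]Y_   read _ → write _, move +1, go to q2
q2 | ____[Y]_   read Y → write X, move +1, go to q2
q2 | ____X[_]
Cell 1 holds _ when M halts.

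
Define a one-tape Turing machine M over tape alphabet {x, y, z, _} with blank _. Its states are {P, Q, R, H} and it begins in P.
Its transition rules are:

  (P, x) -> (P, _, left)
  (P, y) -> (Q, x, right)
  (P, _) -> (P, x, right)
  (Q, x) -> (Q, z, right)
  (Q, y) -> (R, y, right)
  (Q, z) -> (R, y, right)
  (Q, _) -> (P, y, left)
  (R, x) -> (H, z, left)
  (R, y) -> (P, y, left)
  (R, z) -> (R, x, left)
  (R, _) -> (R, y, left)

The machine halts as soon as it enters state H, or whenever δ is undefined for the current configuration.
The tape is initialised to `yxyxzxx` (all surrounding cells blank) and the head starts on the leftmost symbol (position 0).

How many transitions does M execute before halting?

4

P | [y]xyxzxx   read y → write x, move right, go to Q
Q | x[x]yxzxx   read x → write z, move right, go to Q
Q | xz[y]xzxx   read y → write y, move right, go to R
R | xzy[x]zxx   read x → write z, move left, go to H
H | xz[y]zzxx
M halts after 4 transitions.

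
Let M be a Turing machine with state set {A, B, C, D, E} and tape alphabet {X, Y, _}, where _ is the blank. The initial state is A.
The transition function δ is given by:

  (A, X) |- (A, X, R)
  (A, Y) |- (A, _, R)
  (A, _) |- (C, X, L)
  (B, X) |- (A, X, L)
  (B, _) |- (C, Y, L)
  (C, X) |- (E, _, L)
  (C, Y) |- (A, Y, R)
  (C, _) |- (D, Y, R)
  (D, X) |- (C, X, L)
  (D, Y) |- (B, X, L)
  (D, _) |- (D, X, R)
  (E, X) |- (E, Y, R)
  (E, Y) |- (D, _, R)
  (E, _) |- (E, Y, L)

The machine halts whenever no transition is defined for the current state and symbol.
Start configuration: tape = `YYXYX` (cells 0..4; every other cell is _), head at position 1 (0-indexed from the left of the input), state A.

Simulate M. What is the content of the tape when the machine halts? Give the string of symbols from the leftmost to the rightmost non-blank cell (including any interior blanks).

YYXX_X

A | Y[Y]XYX_   read Y → write _, move R, go to A
A | Y_[X]YX_   read X → write X, move R, go to A
A | Y_X[Y]X_   read Y → write _, move R, go to A
A | Y_X_[X]_   read X → write X, move R, go to A
A | Y_X_X[_]   read _ → write X, move L, go to C
C | Y_X_[X]X   read X → write _, move L, go to E
E | Y_X[_]_X   read _ → write Y, move L, go to E
E | Y_[X]Y_X   read X → write Y, move R, go to E
E | Y_Y[Y]_X   read Y → write _, move R, go to D
D | Y_Y_[_]X   read _ → write X, move R, go to D
D | Y_Y_X[X]   read X → write X, move L, go to C
C | Y_Y_[X]X   read X → write _, move L, go to E
E | Y_Y[_]_X   read _ → write Y, move L, go to E
E | Y_[Y]Y_X   read Y → write _, move R, go to D
D | Y__[Y]_X   read Y → write X, move L, go to B
B | Y_[_]X_X   read _ → write Y, move L, go to C
C | Y[_]YX_X   read _ → write Y, move R, go to D
D | YY[Y]X_X   read Y → write X, move L, go to B
B | Y[Y]XX_X
The non-blank tape span at halt is YYXX_X.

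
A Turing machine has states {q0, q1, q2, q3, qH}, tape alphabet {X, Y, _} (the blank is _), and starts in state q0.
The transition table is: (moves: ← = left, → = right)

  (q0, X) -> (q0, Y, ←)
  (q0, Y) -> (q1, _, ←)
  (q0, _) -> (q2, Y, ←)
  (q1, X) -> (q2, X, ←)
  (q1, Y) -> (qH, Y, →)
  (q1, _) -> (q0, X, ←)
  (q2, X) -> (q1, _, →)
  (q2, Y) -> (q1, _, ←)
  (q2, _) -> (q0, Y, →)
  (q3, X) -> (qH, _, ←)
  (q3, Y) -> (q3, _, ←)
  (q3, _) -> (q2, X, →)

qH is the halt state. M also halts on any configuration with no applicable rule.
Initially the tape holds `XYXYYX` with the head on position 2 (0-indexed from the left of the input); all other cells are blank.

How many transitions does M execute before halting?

state=q0 head=2 tape=____XY[X]YYX   (q0,X)→(q0,Y,←)
state=q0 head=1 tape=____X[Y]YYYX   (q0,Y)→(q1,_,←)
state=q1 head=0 tape=____[X]_YYYX   (q1,X)→(q2,X,←)
state=q2 head=-1 tape=___[_]X_YYYX   (q2,_)→(q0,Y,→)
state=q0 head=0 tape=___Y[X]_YYYX   (q0,X)→(q0,Y,←)
state=q0 head=-1 tape=___[Y]Y_YYYX   (q0,Y)→(q1,_,←)
state=q1 head=-2 tape=__[_]_Y_YYYX   (q1,_)→(q0,X,←)
state=q0 head=-3 tape=_[_]X_Y_YYYX   (q0,_)→(q2,Y,←)
state=q2 head=-4 tape=[_]YX_Y_YYYX   (q2,_)→(q0,Y,→)
state=q0 head=-3 tape=Y[Y]X_Y_YYYX   (q0,Y)→(q1,_,←)
state=q1 head=-4 tape=[Y]_X_Y_YYYX   (q1,Y)→(qH,Y,→)
state=qH head=-3 tape=Y[_]X_Y_YYYX
M halts after 11 transitions.

11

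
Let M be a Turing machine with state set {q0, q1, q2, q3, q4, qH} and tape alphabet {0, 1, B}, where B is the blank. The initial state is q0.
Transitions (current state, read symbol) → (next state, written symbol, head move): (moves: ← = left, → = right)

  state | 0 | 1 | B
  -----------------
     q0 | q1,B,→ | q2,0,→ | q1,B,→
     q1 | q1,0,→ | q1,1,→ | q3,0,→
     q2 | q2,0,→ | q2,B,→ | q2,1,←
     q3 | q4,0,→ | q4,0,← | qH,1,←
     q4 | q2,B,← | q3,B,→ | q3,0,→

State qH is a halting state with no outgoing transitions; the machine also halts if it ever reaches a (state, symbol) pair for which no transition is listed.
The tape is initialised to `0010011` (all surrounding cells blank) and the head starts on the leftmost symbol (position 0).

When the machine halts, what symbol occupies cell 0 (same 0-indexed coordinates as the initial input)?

B

q0 | [0]010011BB   read 0 → write B, move →, go to q1
q1 | B[0]10011BB   read 0 → write 0, move →, go to q1
q1 | B0[1]0011BB   read 1 → write 1, move →, go to q1
q1 | B01[0]011BB   read 0 → write 0, move →, go to q1
q1 | B010[0]11BB   read 0 → write 0, move →, go to q1
q1 | B0100[1]1BB   read 1 → write 1, move →, go to q1
q1 | B01001[1]BB   read 1 → write 1, move →, go to q1
q1 | B010011[B]B   read B → write 0, move →, go to q3
q3 | B0100110[B]   read B → write 1, move ←, go to qH
qH | B010011[0]1
Cell 0 holds B when M halts.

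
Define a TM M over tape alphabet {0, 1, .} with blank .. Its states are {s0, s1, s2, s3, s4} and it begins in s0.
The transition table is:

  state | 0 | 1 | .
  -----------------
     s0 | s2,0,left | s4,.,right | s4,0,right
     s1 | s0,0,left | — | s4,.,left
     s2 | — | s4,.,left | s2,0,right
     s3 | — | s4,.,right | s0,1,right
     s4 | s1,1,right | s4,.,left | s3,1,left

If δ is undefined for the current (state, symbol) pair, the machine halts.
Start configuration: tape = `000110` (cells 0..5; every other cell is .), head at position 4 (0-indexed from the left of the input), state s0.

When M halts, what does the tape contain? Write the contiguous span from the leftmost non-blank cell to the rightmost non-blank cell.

s0 | 0001[1]0.   read 1 → write ., move right, go to s4
s4 | 0001.[0].   read 0 → write 1, move right, go to s1
s1 | 0001.1[.]   read . → write ., move left, go to s4
s4 | 0001.[1].   read 1 → write ., move left, go to s4
s4 | 0001[.]..   read . → write 1, move left, go to s3
s3 | 000[1]1..   read 1 → write ., move right, go to s4
s4 | 000.[1]..   read 1 → write ., move left, go to s4
s4 | 000[.]...   read . → write 1, move left, go to s3
s3 | 00[0]1...
The non-blank tape span at halt is 0001.

0001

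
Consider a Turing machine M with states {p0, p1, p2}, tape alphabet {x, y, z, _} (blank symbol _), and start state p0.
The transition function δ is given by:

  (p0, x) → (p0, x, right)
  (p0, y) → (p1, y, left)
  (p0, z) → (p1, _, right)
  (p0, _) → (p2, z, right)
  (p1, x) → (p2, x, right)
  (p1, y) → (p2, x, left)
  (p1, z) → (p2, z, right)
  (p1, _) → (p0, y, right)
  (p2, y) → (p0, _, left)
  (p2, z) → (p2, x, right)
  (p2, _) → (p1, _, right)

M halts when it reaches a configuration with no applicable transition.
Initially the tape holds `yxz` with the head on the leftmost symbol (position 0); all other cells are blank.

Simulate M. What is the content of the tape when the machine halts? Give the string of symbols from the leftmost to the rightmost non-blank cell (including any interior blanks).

xzxz

state=p0 head=0 tape=__[y]xz   (p0,y)→(p1,y,left)
state=p1 head=-1 tape=_[_]yxz   (p1,_)→(p0,y,right)
state=p0 head=0 tape=_y[y]xz   (p0,y)→(p1,y,left)
state=p1 head=-1 tape=_[y]yxz   (p1,y)→(p2,x,left)
state=p2 head=-2 tape=[_]xyxz   (p2,_)→(p1,_,right)
state=p1 head=-1 tape=_[x]yxz   (p1,x)→(p2,x,right)
state=p2 head=0 tape=_x[y]xz   (p2,y)→(p0,_,left)
state=p0 head=-1 tape=_[x]_xz   (p0,x)→(p0,x,right)
state=p0 head=0 tape=_x[_]xz   (p0,_)→(p2,z,right)
state=p2 head=1 tape=_xz[x]z
The non-blank tape span at halt is xzxz.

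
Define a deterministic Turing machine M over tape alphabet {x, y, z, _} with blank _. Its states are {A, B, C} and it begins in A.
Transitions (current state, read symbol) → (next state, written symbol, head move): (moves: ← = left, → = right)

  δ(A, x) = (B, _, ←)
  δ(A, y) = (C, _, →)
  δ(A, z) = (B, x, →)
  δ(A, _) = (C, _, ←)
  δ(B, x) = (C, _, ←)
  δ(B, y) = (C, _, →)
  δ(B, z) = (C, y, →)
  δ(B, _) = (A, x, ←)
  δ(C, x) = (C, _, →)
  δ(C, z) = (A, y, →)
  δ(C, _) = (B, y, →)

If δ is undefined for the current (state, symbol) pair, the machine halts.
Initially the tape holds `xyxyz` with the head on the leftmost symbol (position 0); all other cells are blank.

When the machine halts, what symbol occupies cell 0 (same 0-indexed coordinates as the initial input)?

A | ___[x]yxyz   read x → write _, move ←, go to B
B | __[_]_yxyz   read _ → write x, move ←, go to A
A | _[_]x_yxyz   read _ → write _, move ←, go to C
C | [_]_x_yxyz   read _ → write y, move →, go to B
B | y[_]x_yxyz   read _ → write x, move ←, go to A
A | [y]xx_yxyz   read y → write _, move →, go to C
C | _[x]x_yxyz   read x → write _, move →, go to C
C | __[x]_yxyz   read x → write _, move →, go to C
C | ___[_]yxyz   read _ → write y, move →, go to B
B | ___y[y]xyz   read y → write _, move →, go to C
C | ___y_[x]yz   read x → write _, move →, go to C
C | ___y__[y]z
Cell 0 holds y when M halts.

y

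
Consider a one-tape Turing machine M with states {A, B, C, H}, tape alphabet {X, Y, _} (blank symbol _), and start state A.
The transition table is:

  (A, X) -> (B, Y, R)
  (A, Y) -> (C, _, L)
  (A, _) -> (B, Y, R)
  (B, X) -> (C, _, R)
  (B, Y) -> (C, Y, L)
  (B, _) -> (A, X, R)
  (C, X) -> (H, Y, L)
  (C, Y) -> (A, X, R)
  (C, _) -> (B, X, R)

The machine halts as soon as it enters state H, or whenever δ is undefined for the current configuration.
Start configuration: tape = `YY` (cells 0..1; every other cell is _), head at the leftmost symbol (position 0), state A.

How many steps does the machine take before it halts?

5

A | _[Y]Y   read Y → write _, move L, go to C
C | [_]_Y   read _ → write X, move R, go to B
B | X[_]Y   read _ → write X, move R, go to A
A | XX[Y]   read Y → write _, move L, go to C
C | X[X]_   read X → write Y, move L, go to H
H | [X]Y_
M halts after 5 transitions.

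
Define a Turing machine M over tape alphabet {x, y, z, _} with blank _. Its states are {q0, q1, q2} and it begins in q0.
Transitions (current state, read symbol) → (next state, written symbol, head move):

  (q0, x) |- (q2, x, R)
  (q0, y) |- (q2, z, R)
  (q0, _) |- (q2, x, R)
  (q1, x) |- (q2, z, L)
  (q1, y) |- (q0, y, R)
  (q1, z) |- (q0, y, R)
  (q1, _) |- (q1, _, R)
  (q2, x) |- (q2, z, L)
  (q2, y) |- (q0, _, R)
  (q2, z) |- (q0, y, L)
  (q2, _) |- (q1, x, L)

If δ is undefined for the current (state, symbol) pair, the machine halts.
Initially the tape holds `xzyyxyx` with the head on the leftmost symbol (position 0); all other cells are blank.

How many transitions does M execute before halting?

31

q0 | [x]zyyxyx__   read x → write x, move R, go to q2
q2 | x[z]yyxyx__   read z → write y, move L, go to q0
q0 | [x]yyyxyx__   read x → write x, move R, go to q2
q2 | x[y]yyxyx__   read y → write _, move R, go to q0
q0 | x_[y]yxyx__   read y → write z, move R, go to q2
q2 | x_z[y]xyx__   read y → write _, move R, go to q0
q0 | x_z_[x]yx__   read x → write x, move R, go to q2
q2 | x_z_x[y]x__   read y → write _, move R, go to q0
q0 | x_z_x_[x]__   read x → write x, move R, go to q2
q2 | x_z_x_x[_]_   read _ → write x, move L, go to q1
q1 | x_z_x_[x]x_   read x → write z, move L, go to q2
q2 | x_z_x[_]zx_   read _ → write x, move L, go to q1
q1 | x_z_[x]xzx_   read x → write z, move L, go to q2
q2 | x_z[_]zxzx_   read _ → write x, move L, go to q1
q1 | x_[z]xzxzx_   read z → write y, move R, go to q0
q0 | x_y[x]zxzx_   read x → write x, move R, go to q2
q2 | x_yx[z]xzx_   read z → write y, move L, go to q0
q0 | x_y[x]yxzx_   read x → write x, move R, go to q2
q2 | x_yx[y]xzx_   read y → write _, move R, go to q0
q0 | x_yx_[x]zx_   read x → write x, move R, go to q2
q2 | x_yx_x[z]x_   read z → write y, move L, go to q0
q0 | x_yx_[x]yx_   read x → write x, move R, go to q2
q2 | x_yx_x[y]x_   read y → write _, move R, go to q0
q0 | x_yx_x_[x]_   read x → write x, move R, go to q2
q2 | x_yx_x_x[_]   read _ → write x, move L, go to q1
q1 | x_yx_x_[x]x   read x → write z, move L, go to q2
q2 | x_yx_x[_]zx   read _ → write x, move L, go to q1
q1 | x_yx_[x]xzx   read x → write z, move L, go to q2
q2 | x_yx[_]zxzx   read _ → write x, move L, go to q1
q1 | x_y[x]xzxzx   read x → write z, move L, go to q2
q2 | x_[y]zxzxzx   read y → write _, move R, go to q0
q0 | x__[z]xzxzx
M halts after 31 transitions.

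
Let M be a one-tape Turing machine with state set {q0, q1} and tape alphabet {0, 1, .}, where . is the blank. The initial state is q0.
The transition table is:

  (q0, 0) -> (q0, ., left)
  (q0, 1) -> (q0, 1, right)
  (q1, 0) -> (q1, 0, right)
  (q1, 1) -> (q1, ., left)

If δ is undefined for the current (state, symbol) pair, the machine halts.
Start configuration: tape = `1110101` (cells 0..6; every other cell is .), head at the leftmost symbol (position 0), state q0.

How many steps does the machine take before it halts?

q0 | [1]110101   read 1 → write 1, move right, go to q0
q0 | 1[1]10101   read 1 → write 1, move right, go to q0
q0 | 11[1]0101   read 1 → write 1, move right, go to q0
q0 | 111[0]101   read 0 → write ., move left, go to q0
q0 | 11[1].101   read 1 → write 1, move right, go to q0
q0 | 111[.]101
M halts after 5 transitions.

5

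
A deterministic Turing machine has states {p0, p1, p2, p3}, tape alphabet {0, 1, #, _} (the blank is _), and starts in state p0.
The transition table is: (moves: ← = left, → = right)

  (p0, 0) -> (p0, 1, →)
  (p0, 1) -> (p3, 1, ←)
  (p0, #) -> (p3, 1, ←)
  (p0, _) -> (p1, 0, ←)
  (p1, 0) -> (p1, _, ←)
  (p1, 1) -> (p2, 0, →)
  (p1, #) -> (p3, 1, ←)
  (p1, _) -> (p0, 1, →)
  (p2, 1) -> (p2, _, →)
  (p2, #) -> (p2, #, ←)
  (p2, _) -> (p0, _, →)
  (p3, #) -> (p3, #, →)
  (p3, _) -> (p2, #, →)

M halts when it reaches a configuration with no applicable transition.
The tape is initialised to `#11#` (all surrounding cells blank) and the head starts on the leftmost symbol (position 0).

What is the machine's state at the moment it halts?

state=p0 head=0 tape=_[#]11#___   (p0,#)→(p3,1,←)
state=p3 head=-1 tape=[_]111#___   (p3,_)→(p2,#,→)
state=p2 head=0 tape=#[1]11#___   (p2,1)→(p2,_,→)
state=p2 head=1 tape=#_[1]1#___   (p2,1)→(p2,_,→)
state=p2 head=2 tape=#__[1]#___   (p2,1)→(p2,_,→)
state=p2 head=3 tape=#___[#]___   (p2,#)→(p2,#,←)
state=p2 head=2 tape=#__[_]#___   (p2,_)→(p0,_,→)
state=p0 head=3 tape=#___[#]___   (p0,#)→(p3,1,←)
state=p3 head=2 tape=#__[_]1___   (p3,_)→(p2,#,→)
state=p2 head=3 tape=#__#[1]___   (p2,1)→(p2,_,→)
state=p2 head=4 tape=#__#_[_]__   (p2,_)→(p0,_,→)
state=p0 head=5 tape=#__#__[_]_   (p0,_)→(p1,0,←)
state=p1 head=4 tape=#__#_[_]0_   (p1,_)→(p0,1,→)
state=p0 head=5 tape=#__#_1[0]_   (p0,0)→(p0,1,→)
state=p0 head=6 tape=#__#_11[_]   (p0,_)→(p1,0,←)
state=p1 head=5 tape=#__#_1[1]0   (p1,1)→(p2,0,→)
state=p2 head=6 tape=#__#_10[0]
No transition is defined for (p2, 0); M halts in state p2.

p2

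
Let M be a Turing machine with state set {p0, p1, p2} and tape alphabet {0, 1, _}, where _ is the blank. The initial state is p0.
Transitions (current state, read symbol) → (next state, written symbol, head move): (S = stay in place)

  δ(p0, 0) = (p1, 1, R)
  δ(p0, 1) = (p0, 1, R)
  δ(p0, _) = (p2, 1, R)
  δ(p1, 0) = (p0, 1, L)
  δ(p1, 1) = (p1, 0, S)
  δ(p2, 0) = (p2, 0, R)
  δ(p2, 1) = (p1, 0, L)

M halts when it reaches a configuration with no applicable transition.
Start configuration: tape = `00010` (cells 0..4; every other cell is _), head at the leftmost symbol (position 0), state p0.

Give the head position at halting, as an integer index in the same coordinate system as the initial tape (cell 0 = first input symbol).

5

p0 | [0]0010_   read 0 → write 1, move R, go to p1
p1 | 1[0]010_   read 0 → write 1, move L, go to p0
p0 | [1]1010_   read 1 → write 1, move R, go to p0
p0 | 1[1]010_   read 1 → write 1, move R, go to p0
p0 | 11[0]10_   read 0 → write 1, move R, go to p1
p1 | 111[1]0_   read 1 → write 0, move S, go to p1
p1 | 111[0]0_   read 0 → write 1, move L, go to p0
p0 | 11[1]10_   read 1 → write 1, move R, go to p0
p0 | 111[1]0_   read 1 → write 1, move R, go to p0
p0 | 1111[0]_   read 0 → write 1, move R, go to p1
p1 | 11111[_]
At halt the head is at cell 5.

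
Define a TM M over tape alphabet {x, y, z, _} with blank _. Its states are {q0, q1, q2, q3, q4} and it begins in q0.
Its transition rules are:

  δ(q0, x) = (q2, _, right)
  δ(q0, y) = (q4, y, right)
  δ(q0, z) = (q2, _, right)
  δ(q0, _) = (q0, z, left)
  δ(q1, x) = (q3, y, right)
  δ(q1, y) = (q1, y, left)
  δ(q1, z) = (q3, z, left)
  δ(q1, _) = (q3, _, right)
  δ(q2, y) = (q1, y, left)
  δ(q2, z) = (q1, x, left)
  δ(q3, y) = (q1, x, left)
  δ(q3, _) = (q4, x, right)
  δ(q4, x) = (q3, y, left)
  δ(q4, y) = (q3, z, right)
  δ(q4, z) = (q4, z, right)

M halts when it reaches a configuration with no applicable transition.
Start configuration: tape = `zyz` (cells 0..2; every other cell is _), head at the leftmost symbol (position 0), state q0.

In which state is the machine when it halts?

state=q0 head=0 tape=[z]yz   (q0,z)→(q2,_,right)
state=q2 head=1 tape=_[y]z   (q2,y)→(q1,y,left)
state=q1 head=0 tape=[_]yz   (q1,_)→(q3,_,right)
state=q3 head=1 tape=_[y]z   (q3,y)→(q1,x,left)
state=q1 head=0 tape=[_]xz   (q1,_)→(q3,_,right)
state=q3 head=1 tape=_[x]z
No transition is defined for (q3, x); M halts in state q3.

q3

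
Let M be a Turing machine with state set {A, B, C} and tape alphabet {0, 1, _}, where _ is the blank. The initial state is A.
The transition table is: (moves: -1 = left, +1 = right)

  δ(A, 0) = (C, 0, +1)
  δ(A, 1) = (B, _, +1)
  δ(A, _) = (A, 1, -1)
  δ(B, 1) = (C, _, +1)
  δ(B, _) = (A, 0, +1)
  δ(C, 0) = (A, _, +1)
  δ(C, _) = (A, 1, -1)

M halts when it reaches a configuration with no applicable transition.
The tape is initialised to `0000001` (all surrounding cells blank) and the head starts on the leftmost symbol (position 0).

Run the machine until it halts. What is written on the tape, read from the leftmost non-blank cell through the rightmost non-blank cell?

state=A head=0 tape=[0]000001__   (A,0)→(C,0,+1)
state=C head=1 tape=0[0]00001__   (C,0)→(A,_,+1)
state=A head=2 tape=0_[0]0001__   (A,0)→(C,0,+1)
state=C head=3 tape=0_0[0]001__   (C,0)→(A,_,+1)
state=A head=4 tape=0_0_[0]01__   (A,0)→(C,0,+1)
state=C head=5 tape=0_0_0[0]1__   (C,0)→(A,_,+1)
state=A head=6 tape=0_0_0_[1]__   (A,1)→(B,_,+1)
state=B head=7 tape=0_0_0__[_]_   (B,_)→(A,0,+1)
state=A head=8 tape=0_0_0__0[_]   (A,_)→(A,1,-1)
state=A head=7 tape=0_0_0__[0]1   (A,0)→(C,0,+1)
state=C head=8 tape=0_0_0__0[1]
The non-blank tape span at halt is 0_0_0__01.

0_0_0__01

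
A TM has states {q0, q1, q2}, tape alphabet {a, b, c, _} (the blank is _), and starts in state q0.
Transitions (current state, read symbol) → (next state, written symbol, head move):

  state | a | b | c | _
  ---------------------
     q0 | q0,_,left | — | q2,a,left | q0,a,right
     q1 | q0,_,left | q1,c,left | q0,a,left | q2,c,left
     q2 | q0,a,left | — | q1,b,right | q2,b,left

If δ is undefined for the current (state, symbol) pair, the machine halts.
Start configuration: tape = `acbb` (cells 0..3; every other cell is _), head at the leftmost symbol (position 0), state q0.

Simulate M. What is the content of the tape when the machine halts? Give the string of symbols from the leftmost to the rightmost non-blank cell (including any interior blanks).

aaaaaabb

state=q0 head=0 tape=____[a]cbb   (q0,a)→(q0,_,left)
state=q0 head=-1 tape=___[_]_cbb   (q0,_)→(q0,a,right)
state=q0 head=0 tape=___a[_]cbb   (q0,_)→(q0,a,right)
state=q0 head=1 tape=___aa[c]bb   (q0,c)→(q2,a,left)
state=q2 head=0 tape=___a[a]abb   (q2,a)→(q0,a,left)
state=q0 head=-1 tape=___[a]aabb   (q0,a)→(q0,_,left)
state=q0 head=-2 tape=__[_]_aabb   (q0,_)→(q0,a,right)
state=q0 head=-1 tape=__a[_]aabb   (q0,_)→(q0,a,right)
state=q0 head=0 tape=__aa[a]abb   (q0,a)→(q0,_,left)
state=q0 head=-1 tape=__a[a]_abb   (q0,a)→(q0,_,left)
state=q0 head=-2 tape=__[a]__abb   (q0,a)→(q0,_,left)
state=q0 head=-3 tape=_[_]___abb   (q0,_)→(q0,a,right)
state=q0 head=-2 tape=_a[_]__abb   (q0,_)→(q0,a,right)
state=q0 head=-1 tape=_aa[_]_abb   (q0,_)→(q0,a,right)
state=q0 head=0 tape=_aaa[_]abb   (q0,_)→(q0,a,right)
state=q0 head=1 tape=_aaaa[a]bb   (q0,a)→(q0,_,left)
state=q0 head=0 tape=_aaa[a]_bb   (q0,a)→(q0,_,left)
state=q0 head=-1 tape=_aa[a]__bb   (q0,a)→(q0,_,left)
state=q0 head=-2 tape=_a[a]___bb   (q0,a)→(q0,_,left)
state=q0 head=-3 tape=_[a]____bb   (q0,a)→(q0,_,left)
state=q0 head=-4 tape=[_]_____bb   (q0,_)→(q0,a,right)
state=q0 head=-3 tape=a[_]____bb   (q0,_)→(q0,a,right)
state=q0 head=-2 tape=aa[_]___bb   (q0,_)→(q0,a,right)
state=q0 head=-1 tape=aaa[_]__bb   (q0,_)→(q0,a,right)
state=q0 head=0 tape=aaaa[_]_bb   (q0,_)→(q0,a,right)
state=q0 head=1 tape=aaaaa[_]bb   (q0,_)→(q0,a,right)
state=q0 head=2 tape=aaaaaa[b]b
The non-blank tape span at halt is aaaaaabb.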